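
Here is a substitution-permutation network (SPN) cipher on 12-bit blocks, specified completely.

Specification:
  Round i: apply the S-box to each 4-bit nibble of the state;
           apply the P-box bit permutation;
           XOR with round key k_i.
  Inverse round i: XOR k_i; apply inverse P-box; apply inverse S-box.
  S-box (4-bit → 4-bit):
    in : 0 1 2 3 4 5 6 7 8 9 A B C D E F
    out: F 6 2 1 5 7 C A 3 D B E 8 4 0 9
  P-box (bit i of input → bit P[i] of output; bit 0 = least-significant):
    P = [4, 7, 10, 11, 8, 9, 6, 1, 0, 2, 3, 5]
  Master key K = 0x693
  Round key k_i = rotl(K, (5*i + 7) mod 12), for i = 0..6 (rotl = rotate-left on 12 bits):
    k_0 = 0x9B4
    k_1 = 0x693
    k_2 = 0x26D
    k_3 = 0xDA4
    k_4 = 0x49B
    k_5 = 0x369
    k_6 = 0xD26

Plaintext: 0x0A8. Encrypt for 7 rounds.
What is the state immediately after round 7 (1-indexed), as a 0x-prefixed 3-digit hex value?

0x343

s_0 = plaintext = 0x0A8
s_1 = Round(s_0, k_0) = 0xA0B
s_2 = Round(s_1, k_1) = 0x974
s_3 = Round(s_2, k_2) = 0x456
s_4 = Round(s_3, k_3) = 0x2ED
s_5 = Round(s_4, k_4) = 0x09F
s_6 = Round(s_5, k_5) = 0xA16
s_7 = Round(s_6, k_6) = 0x343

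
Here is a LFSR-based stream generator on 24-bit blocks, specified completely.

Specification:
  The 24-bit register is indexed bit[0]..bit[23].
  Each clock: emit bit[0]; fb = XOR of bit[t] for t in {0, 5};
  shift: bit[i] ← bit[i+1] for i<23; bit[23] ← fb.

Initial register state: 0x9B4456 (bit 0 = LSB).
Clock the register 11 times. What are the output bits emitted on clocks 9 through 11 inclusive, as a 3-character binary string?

reg_0 = 0x9B4456
clock 1: out=0, reg = 0x4DA22B
clock 2: out=1, reg = 0x26D115
clock 3: out=1, reg = 0x93688A
clock 4: out=0, reg = 0x49B445
clock 5: out=1, reg = 0xA4DA22
clock 6: out=0, reg = 0xD26D11
clock 7: out=1, reg = 0xE93688
clock 8: out=0, reg = 0x749B44
clock 9: out=0, reg = 0x3A4DA2
clock 10: out=0, reg = 0x9D26D1
clock 11: out=1, reg = 0xCE9368

001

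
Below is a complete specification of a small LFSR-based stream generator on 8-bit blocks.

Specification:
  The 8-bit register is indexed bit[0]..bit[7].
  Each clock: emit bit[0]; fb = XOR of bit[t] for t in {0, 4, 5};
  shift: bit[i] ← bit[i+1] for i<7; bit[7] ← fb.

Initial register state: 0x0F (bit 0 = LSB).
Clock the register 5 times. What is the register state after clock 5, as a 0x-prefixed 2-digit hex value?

reg_0 = 0x0F
clock 1: out=1, reg = 0x87
clock 2: out=1, reg = 0xC3
clock 3: out=1, reg = 0xE1
clock 4: out=1, reg = 0x70
clock 5: out=0, reg = 0x38

0x38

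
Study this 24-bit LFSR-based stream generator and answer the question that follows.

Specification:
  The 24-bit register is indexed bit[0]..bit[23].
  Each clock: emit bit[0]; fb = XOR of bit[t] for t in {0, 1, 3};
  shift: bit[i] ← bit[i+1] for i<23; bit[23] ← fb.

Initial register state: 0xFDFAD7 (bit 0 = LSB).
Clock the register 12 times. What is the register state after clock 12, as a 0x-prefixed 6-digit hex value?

reg_0 = 0xFDFAD7
clock 1: out=1, reg = 0x7EFD6B
clock 2: out=1, reg = 0xBF7EB5
clock 3: out=1, reg = 0xDFBF5A
clock 4: out=0, reg = 0x6FDFAD
clock 5: out=1, reg = 0x37EFD6
clock 6: out=0, reg = 0x9BF7EB
clock 7: out=1, reg = 0xCDFBF5
clock 8: out=1, reg = 0xE6FDFA
clock 9: out=0, reg = 0x737EFD
clock 10: out=1, reg = 0x39BF7E
clock 11: out=0, reg = 0x1CDFBF
clock 12: out=1, reg = 0x8E6FDF

0x8E6FDF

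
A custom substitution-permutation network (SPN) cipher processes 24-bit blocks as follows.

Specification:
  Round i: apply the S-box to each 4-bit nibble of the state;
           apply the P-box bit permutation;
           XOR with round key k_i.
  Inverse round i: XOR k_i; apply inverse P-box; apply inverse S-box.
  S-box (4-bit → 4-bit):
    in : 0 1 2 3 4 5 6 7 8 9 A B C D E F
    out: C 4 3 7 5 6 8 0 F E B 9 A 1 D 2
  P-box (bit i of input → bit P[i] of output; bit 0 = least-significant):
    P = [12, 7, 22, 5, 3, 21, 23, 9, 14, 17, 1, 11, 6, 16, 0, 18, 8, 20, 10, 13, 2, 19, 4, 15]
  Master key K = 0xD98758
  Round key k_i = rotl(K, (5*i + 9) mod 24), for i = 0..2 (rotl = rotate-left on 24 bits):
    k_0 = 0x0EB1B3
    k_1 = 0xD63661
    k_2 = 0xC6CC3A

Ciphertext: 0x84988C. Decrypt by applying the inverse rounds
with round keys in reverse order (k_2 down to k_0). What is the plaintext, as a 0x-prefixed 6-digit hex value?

0x3AA76C

s_0 = ciphertext = 0x84988C
s_1 = InvRound(s_0, k_2) = 0x417378
s_2 = InvRound(s_1, k_1) = 0x139247
s_3 = InvRound(s_2, k_0) = 0x3AA76C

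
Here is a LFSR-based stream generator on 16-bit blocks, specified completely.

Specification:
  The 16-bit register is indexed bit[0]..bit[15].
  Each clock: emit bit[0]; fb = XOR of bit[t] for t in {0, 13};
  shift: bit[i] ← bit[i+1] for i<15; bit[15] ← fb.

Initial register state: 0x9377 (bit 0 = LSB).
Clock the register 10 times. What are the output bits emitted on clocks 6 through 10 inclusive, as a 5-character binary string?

11011

reg_0 = 0x9377
clock 1: out=1, reg = 0xC9BB
clock 2: out=1, reg = 0xE4DD
clock 3: out=1, reg = 0x726E
clock 4: out=0, reg = 0xB937
clock 5: out=1, reg = 0x5C9B
clock 6: out=1, reg = 0xAE4D
clock 7: out=1, reg = 0x5726
clock 8: out=0, reg = 0x2B93
clock 9: out=1, reg = 0x15C9
clock 10: out=1, reg = 0x8AE4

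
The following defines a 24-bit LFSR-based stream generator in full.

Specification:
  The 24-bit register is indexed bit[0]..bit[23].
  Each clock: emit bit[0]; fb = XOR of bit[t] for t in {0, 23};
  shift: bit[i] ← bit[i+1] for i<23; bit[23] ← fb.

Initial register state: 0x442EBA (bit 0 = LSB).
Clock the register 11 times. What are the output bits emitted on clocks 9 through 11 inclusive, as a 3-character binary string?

011

reg_0 = 0x442EBA
clock 1: out=0, reg = 0x22175D
clock 2: out=1, reg = 0x910BAE
clock 3: out=0, reg = 0xC885D7
clock 4: out=1, reg = 0x6442EB
clock 5: out=1, reg = 0xB22175
clock 6: out=1, reg = 0x5910BA
clock 7: out=0, reg = 0x2C885D
clock 8: out=1, reg = 0x96442E
clock 9: out=0, reg = 0xCB2217
clock 10: out=1, reg = 0x65910B
clock 11: out=1, reg = 0xB2C885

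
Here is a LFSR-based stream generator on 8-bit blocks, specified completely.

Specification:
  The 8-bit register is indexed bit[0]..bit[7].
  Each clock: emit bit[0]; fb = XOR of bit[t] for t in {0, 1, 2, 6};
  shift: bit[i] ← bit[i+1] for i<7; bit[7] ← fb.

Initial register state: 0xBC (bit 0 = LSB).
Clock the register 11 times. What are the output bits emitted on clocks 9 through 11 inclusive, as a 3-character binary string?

110

reg_0 = 0xBC
clock 1: out=0, reg = 0xDE
clock 2: out=0, reg = 0xEF
clock 3: out=1, reg = 0x77
clock 4: out=1, reg = 0x3B
clock 5: out=1, reg = 0x1D
clock 6: out=1, reg = 0x0E
clock 7: out=0, reg = 0x07
clock 8: out=1, reg = 0x83
clock 9: out=1, reg = 0x41
clock 10: out=1, reg = 0x20
clock 11: out=0, reg = 0x10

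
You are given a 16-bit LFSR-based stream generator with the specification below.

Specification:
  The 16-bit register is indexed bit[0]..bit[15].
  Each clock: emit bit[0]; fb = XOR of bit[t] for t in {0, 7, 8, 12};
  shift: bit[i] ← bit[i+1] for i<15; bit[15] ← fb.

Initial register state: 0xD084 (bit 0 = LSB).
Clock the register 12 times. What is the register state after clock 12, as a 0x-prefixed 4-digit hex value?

reg_0 = 0xD084
clock 1: out=0, reg = 0x6842
clock 2: out=0, reg = 0x3421
clock 3: out=1, reg = 0x1A10
clock 4: out=0, reg = 0x8D08
clock 5: out=0, reg = 0xC684
clock 6: out=0, reg = 0xE342
clock 7: out=0, reg = 0xF1A1
clock 8: out=1, reg = 0x78D0
clock 9: out=0, reg = 0x3C68
clock 10: out=0, reg = 0x9E34
clock 11: out=0, reg = 0xCF1A
clock 12: out=0, reg = 0xE78D

0xE78D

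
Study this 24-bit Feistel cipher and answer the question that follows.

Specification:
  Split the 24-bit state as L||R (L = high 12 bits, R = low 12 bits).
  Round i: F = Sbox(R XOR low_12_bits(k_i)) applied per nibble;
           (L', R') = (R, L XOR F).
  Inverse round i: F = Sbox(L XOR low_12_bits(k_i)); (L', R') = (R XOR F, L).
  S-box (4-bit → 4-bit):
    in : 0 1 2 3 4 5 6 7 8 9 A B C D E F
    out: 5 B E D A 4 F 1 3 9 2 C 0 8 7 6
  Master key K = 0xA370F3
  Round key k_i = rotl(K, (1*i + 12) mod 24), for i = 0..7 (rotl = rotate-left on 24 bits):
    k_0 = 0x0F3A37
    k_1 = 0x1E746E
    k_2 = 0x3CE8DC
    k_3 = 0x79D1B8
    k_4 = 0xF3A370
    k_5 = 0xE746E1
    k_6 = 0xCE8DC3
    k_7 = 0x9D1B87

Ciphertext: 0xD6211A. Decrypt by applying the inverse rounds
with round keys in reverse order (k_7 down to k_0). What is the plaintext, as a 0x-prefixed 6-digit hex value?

s_0 = ciphertext = 0xD6211A
s_1 = InvRound(s_0, k_7) = 0xE6ED62
s_2 = InvRound(s_1, k_6) = 0x04AE6E
s_3 = InvRound(s_2, k_5) = 0x14204A
s_4 = InvRound(s_3, k_4) = 0xE94142
s_5 = InvRound(s_4, k_3) = 0x7A2E94
s_6 = InvRound(s_5, k_2) = 0x8837A2
s_7 = InvRound(s_6, k_1) = 0x7DA883
s_8 = InvRound(s_7, k_0) = 0x0FB7DA

0x0FB7DA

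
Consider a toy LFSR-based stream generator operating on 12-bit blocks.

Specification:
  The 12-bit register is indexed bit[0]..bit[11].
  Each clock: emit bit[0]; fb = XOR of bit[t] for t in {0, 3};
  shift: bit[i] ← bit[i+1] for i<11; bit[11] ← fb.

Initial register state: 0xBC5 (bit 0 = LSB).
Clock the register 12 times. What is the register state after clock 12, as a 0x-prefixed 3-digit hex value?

reg_0 = 0xBC5
clock 1: out=1, reg = 0xDE2
clock 2: out=0, reg = 0x6F1
clock 3: out=1, reg = 0xB78
clock 4: out=0, reg = 0xDBC
clock 5: out=0, reg = 0xEDE
clock 6: out=0, reg = 0xF6F
clock 7: out=1, reg = 0x7B7
clock 8: out=1, reg = 0xBDB
clock 9: out=1, reg = 0x5ED
clock 10: out=1, reg = 0x2F6
clock 11: out=0, reg = 0x17B
clock 12: out=1, reg = 0x0BD

0x0BD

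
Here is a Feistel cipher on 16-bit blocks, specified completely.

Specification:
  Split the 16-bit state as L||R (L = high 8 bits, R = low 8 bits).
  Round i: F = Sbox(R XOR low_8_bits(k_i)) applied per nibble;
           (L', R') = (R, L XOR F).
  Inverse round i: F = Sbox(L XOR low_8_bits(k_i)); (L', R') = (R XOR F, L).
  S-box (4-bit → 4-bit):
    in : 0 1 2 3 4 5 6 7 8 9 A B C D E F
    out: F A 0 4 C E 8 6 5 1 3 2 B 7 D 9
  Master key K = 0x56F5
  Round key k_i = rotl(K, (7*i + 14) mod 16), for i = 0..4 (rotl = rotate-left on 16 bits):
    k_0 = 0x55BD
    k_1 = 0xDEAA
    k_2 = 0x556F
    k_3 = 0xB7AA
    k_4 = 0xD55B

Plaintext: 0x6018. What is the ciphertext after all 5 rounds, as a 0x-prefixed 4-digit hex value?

0x8CFA

s_0 = plaintext = 0x6018
s_1 = Round(s_0, k_0) = 0x185E
s_2 = Round(s_1, k_1) = 0x5E84
s_3 = Round(s_2, k_2) = 0x848C
s_4 = Round(s_3, k_3) = 0x8C8C
s_5 = Round(s_4, k_4) = 0x8CFA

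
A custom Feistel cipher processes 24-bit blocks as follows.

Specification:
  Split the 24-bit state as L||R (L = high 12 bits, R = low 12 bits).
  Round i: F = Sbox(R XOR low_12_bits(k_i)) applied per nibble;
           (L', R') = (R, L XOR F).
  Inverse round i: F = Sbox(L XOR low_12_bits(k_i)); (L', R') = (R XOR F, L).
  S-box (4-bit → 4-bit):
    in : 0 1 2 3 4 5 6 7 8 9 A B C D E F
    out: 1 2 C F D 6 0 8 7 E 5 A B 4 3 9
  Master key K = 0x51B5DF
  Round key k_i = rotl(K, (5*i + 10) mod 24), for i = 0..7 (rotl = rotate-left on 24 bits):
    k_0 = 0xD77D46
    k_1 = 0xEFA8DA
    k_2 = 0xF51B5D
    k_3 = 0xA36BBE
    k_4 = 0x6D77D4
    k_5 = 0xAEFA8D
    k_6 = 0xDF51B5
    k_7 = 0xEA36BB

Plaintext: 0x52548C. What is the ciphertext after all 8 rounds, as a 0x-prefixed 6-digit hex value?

s_0 = plaintext = 0x52548C
s_1 = Round(s_0, k_0) = 0x48CB90
s_2 = Round(s_1, k_1) = 0xB90B59
s_3 = Round(s_2, k_2) = 0xB59A8D
s_4 = Round(s_3, k_3) = 0xA8D9A6
s_5 = Round(s_4, k_4) = 0x9A6901
s_6 = Round(s_5, k_5) = 0x9016DD
s_7 = Round(s_6, k_6) = 0x6DD106
s_8 = Round(s_7, k_7) = 0x106E79

0x106E79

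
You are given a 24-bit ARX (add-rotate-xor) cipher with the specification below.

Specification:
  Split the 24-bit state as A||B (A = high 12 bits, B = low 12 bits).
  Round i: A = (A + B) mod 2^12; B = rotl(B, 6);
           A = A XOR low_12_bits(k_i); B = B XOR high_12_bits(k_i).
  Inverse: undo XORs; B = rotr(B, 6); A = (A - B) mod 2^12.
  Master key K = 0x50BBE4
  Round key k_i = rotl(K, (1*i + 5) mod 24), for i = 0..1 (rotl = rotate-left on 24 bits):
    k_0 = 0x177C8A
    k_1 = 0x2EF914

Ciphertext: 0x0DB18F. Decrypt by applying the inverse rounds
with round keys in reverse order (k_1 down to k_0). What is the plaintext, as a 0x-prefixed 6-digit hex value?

s_0 = ciphertext = 0x0DB18F
s_1 = InvRound(s_0, k_1) = 0x1C280D
s_2 = InvRound(s_1, k_0) = 0xEA3EA5

0xEA3EA5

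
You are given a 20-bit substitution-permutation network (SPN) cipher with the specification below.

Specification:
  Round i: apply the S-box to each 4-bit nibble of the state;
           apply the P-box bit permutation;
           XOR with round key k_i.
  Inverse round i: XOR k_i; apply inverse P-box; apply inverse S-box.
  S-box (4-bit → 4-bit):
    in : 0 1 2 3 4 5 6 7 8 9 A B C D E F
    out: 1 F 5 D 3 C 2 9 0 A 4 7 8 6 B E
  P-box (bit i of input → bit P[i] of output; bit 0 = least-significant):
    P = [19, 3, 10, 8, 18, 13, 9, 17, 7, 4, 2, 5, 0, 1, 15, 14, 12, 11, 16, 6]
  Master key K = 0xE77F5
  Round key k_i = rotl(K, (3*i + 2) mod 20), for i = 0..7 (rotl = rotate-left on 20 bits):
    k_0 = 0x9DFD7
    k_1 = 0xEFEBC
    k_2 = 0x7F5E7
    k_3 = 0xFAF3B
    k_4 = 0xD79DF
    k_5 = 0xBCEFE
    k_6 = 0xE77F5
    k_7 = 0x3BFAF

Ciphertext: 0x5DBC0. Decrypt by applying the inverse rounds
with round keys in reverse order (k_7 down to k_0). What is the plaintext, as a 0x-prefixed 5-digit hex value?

0x22A9A

s_0 = ciphertext = 0x5DBC0
s_1 = InvRound(s_0, k_7) = 0xCE5ED
s_2 = InvRound(s_1, k_6) = 0x0A656
s_3 = InvRound(s_2, k_5) = 0xDC794
s_4 = InvRound(s_3, k_4) = 0xEB8DD
s_5 = InvRound(s_4, k_3) = 0x363A5
s_6 = InvRound(s_5, k_2) = 0x7D82A
s_7 = InvRound(s_6, k_1) = 0xA6BD2
s_8 = InvRound(s_7, k_0) = 0x22A9A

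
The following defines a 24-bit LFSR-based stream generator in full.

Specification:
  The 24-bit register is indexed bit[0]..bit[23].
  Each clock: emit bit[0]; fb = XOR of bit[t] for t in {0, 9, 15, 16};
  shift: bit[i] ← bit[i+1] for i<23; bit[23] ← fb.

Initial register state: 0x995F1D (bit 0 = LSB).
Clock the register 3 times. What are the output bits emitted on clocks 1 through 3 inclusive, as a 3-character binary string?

reg_0 = 0x995F1D
clock 1: out=1, reg = 0xCCAF8E
clock 2: out=0, reg = 0x6657C7
clock 3: out=1, reg = 0x332BE3

101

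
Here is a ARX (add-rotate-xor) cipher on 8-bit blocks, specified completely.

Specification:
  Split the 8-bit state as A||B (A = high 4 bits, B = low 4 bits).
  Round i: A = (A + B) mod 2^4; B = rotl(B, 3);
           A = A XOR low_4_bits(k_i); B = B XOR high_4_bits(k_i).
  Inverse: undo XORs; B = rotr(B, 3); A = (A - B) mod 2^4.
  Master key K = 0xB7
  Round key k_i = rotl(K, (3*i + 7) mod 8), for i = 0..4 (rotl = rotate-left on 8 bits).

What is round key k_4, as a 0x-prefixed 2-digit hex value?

0xBD

K = 0xB7
k_0 = rotl(K, (3*0+7) mod 8) = rotl(K, 7) = 0xDB
k_1 = rotl(K, (3*1+7) mod 8) = rotl(K, 2) = 0xDE
k_2 = rotl(K, (3*2+7) mod 8) = rotl(K, 5) = 0xF6
k_3 = rotl(K, (3*3+7) mod 8) = rotl(K, 0) = 0xB7
k_4 = rotl(K, (3*4+7) mod 8) = rotl(K, 3) = 0xBD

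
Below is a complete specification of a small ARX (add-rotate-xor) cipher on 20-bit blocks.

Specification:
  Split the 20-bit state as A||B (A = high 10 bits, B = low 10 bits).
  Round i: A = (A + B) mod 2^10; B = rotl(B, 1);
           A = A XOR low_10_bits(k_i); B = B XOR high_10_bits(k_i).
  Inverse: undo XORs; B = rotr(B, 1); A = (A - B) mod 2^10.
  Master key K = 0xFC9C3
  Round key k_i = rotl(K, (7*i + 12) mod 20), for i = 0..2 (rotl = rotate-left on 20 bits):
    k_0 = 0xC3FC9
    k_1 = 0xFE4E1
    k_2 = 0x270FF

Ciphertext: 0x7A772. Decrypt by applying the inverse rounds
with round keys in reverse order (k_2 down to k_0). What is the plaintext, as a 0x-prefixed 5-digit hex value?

0x0E904

s_0 = ciphertext = 0x7A772
s_1 = InvRound(s_0, k_2) = 0xC7DF7
s_2 = InvRound(s_1, k_1) = 0xBDD07
s_3 = InvRound(s_2, k_0) = 0x0E904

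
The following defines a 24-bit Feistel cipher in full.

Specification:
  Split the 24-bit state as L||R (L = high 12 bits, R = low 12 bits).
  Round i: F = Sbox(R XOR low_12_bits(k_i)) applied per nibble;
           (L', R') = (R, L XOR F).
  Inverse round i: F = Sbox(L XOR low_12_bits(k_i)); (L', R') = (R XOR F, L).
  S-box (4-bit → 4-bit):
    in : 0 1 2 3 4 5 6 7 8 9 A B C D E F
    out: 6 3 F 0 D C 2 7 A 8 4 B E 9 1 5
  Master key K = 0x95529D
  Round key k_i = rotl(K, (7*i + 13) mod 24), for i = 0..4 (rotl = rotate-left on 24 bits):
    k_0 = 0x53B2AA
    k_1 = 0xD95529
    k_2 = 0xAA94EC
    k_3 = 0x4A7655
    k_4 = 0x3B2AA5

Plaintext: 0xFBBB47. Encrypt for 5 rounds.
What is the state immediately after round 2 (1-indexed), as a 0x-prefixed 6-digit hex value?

s_0 = plaintext = 0xFBBB47
s_1 = Round(s_0, k_0) = 0xB477A2
s_2 = Round(s_1, k_1) = 0x7A24EC
s_3 = Round(s_2, k_2) = 0x4EC1C4
s_4 = Round(s_3, k_3) = 0x1C436F
s_5 = Round(s_4, k_4) = 0x36F920

0x7A24EC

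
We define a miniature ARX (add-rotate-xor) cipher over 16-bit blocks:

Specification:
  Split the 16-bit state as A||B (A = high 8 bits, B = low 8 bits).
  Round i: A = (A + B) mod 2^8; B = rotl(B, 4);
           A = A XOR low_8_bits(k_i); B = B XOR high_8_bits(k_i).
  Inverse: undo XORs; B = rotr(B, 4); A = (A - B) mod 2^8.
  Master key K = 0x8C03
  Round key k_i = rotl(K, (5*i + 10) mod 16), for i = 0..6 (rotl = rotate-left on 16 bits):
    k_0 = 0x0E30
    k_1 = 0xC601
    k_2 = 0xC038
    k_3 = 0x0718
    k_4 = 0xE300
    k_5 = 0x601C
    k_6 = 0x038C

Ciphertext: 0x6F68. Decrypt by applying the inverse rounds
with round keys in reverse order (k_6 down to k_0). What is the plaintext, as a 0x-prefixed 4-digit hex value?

s_0 = ciphertext = 0x6F68
s_1 = InvRound(s_0, k_6) = 0x2DB6
s_2 = InvRound(s_1, k_5) = 0xC46D
s_3 = InvRound(s_2, k_4) = 0xDCE8
s_4 = InvRound(s_3, k_3) = 0xC6FE
s_5 = InvRound(s_4, k_2) = 0x1BE3
s_6 = InvRound(s_5, k_1) = 0xC852
s_7 = InvRound(s_6, k_0) = 0x33C5

0x33C5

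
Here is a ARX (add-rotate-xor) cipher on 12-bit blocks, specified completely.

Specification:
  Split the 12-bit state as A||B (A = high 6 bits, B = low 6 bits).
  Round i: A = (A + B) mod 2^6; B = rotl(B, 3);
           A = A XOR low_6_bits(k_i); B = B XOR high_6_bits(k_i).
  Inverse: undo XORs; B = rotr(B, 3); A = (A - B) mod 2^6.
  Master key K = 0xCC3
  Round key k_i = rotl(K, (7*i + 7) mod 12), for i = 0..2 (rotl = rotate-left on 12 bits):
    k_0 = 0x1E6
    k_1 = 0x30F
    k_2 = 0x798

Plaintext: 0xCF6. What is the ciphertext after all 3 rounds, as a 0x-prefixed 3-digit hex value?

0x24E

s_0 = plaintext = 0xCF6
s_1 = Round(s_0, k_0) = 0x3F1
s_2 = Round(s_1, k_1) = 0x3C2
s_3 = Round(s_2, k_2) = 0x24E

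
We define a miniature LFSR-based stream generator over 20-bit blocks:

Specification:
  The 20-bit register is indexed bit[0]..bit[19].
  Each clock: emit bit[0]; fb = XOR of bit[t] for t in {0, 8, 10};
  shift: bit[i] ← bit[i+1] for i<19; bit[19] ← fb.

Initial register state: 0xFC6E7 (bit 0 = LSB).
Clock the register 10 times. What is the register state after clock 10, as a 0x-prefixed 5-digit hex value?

0xB43F1

reg_0 = 0xFC6E7
clock 1: out=1, reg = 0x7E373
clock 2: out=1, reg = 0x3F1B9
clock 3: out=1, reg = 0x1F8DC
clock 4: out=0, reg = 0x0FC6E
clock 5: out=0, reg = 0x87E37
clock 6: out=1, reg = 0x43F1B
clock 7: out=1, reg = 0xA1F8D
clock 8: out=1, reg = 0xD0FC6
clock 9: out=0, reg = 0x687E3
clock 10: out=1, reg = 0xB43F1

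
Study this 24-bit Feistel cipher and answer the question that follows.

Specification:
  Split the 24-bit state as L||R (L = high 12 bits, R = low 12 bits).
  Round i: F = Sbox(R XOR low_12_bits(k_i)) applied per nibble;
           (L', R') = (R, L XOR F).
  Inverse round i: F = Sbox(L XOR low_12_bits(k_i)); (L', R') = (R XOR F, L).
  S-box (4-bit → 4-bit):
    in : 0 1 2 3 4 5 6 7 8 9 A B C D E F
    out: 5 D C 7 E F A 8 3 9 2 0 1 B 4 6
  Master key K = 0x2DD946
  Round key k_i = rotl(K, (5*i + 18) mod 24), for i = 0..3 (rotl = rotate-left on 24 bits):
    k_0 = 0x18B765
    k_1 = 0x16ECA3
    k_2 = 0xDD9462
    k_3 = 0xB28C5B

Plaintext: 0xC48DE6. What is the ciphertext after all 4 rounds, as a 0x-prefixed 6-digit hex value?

s_0 = plaintext = 0xC48DE6
s_1 = Round(s_0, k_0) = 0xDE6E7F
s_2 = Round(s_1, k_1) = 0xE7F157
s_3 = Round(s_2, k_2) = 0x157100
s_4 = Round(s_3, k_3) = 0x100AA7

0x100AA7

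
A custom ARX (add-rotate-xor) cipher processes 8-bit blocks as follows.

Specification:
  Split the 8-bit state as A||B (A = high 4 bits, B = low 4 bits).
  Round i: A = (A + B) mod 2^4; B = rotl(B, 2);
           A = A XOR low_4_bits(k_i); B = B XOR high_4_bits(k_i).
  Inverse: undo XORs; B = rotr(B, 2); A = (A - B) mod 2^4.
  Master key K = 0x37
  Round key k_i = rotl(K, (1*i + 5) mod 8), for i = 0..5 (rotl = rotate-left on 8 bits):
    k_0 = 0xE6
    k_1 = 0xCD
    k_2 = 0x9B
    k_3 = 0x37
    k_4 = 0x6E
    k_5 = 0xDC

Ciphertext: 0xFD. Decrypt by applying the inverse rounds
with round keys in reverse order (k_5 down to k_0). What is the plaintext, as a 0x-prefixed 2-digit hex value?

0x2B

s_0 = ciphertext = 0xFD
s_1 = InvRound(s_0, k_5) = 0x30
s_2 = InvRound(s_1, k_4) = 0x49
s_3 = InvRound(s_2, k_3) = 0x9A
s_4 = InvRound(s_3, k_2) = 0x6C
s_5 = InvRound(s_4, k_1) = 0xB0
s_6 = InvRound(s_5, k_0) = 0x2B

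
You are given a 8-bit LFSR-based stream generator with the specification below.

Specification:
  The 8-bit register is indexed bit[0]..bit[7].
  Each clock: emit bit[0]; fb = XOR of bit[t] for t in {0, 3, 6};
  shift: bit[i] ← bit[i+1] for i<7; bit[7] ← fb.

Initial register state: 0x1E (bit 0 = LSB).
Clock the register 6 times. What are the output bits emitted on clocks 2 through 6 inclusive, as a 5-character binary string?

reg_0 = 0x1E
clock 1: out=0, reg = 0x8F
clock 2: out=1, reg = 0x47
clock 3: out=1, reg = 0x23
clock 4: out=1, reg = 0x91
clock 5: out=1, reg = 0xC8
clock 6: out=0, reg = 0x64

11110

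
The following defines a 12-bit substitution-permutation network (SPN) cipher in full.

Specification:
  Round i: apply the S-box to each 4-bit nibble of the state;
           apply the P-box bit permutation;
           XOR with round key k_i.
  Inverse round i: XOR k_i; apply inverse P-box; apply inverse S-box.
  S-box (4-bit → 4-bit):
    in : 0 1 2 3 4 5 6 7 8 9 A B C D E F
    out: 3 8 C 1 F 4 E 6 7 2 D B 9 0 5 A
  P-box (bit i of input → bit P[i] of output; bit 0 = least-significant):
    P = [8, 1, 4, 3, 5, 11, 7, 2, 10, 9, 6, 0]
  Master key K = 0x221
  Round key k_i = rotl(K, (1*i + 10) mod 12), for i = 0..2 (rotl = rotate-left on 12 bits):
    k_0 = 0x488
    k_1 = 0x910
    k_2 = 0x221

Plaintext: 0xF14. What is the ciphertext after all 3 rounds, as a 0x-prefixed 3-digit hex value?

0xE9D

s_0 = plaintext = 0xF14
s_1 = Round(s_0, k_0) = 0x797
s_2 = Round(s_1, k_1) = 0x342
s_3 = Round(s_2, k_2) = 0xE9D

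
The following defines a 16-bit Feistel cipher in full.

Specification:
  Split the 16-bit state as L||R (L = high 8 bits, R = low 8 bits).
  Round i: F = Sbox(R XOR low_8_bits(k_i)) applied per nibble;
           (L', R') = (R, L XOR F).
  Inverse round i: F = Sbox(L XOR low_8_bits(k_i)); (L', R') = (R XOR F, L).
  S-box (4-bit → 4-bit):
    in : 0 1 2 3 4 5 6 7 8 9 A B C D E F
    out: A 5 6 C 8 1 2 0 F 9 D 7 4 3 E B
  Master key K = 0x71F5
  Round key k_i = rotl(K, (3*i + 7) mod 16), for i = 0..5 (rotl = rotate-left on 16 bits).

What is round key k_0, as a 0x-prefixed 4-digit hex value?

K = 0x71F5
k_0 = rotl(K, (3*0+7) mod 16) = rotl(K, 7) = 0xFAB8

0xFAB8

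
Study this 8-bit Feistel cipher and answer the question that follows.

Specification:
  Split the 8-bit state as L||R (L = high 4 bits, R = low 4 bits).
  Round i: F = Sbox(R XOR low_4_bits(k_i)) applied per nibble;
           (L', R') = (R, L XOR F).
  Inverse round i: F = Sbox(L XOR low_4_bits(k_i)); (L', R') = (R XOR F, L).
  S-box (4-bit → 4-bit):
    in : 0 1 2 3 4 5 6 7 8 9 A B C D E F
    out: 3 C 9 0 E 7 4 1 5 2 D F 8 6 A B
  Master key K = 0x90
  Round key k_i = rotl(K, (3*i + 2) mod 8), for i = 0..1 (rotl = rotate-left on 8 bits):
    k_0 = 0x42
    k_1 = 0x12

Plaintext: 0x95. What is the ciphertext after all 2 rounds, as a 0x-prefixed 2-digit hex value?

s_0 = plaintext = 0x95
s_1 = Round(s_0, k_0) = 0x58
s_2 = Round(s_1, k_1) = 0x88

0x88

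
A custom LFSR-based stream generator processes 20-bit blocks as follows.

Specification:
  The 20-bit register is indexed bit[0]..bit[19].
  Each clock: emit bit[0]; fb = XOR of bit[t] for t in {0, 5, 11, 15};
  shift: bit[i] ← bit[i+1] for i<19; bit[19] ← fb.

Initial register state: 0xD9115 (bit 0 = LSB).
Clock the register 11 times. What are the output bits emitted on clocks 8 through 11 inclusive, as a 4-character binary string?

reg_0 = 0xD9115
clock 1: out=1, reg = 0x6C88A
clock 2: out=0, reg = 0x36445
clock 3: out=1, reg = 0x9B222
clock 4: out=0, reg = 0x4D911
clock 5: out=1, reg = 0xA6C88
clock 6: out=0, reg = 0xD3644
clock 7: out=0, reg = 0x69B22
clock 8: out=0, reg = 0xB4D91
clock 9: out=1, reg = 0x5A6C8
clock 10: out=0, reg = 0xAD364
clock 11: out=0, reg = 0x569B2

0100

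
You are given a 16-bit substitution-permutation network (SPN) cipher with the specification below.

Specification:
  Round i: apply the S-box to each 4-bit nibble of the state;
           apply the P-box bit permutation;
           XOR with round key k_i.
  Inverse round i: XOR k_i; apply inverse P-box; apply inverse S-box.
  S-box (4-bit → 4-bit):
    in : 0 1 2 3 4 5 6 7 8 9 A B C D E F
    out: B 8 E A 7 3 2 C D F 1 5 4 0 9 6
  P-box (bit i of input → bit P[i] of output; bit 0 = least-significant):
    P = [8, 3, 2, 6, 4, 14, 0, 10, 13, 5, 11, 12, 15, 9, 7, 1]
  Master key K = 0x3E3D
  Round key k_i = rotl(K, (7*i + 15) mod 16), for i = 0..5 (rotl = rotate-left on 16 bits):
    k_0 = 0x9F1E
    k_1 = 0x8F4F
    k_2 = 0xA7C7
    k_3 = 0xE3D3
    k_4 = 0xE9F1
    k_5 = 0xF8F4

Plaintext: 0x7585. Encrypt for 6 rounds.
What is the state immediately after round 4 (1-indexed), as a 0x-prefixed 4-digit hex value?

s_0 = plaintext = 0x7585
s_1 = Round(s_0, k_0) = 0xBAA5
s_2 = Round(s_1, k_1) = 0x2ED7
s_3 = Round(s_2, k_2) = 0x9501
s_4 = Round(s_3, k_3) = 0x0521
s_5 = Round(s_4, k_4) = 0x0F92
s_6 = Round(s_5, k_5) = 0x368B

0x0521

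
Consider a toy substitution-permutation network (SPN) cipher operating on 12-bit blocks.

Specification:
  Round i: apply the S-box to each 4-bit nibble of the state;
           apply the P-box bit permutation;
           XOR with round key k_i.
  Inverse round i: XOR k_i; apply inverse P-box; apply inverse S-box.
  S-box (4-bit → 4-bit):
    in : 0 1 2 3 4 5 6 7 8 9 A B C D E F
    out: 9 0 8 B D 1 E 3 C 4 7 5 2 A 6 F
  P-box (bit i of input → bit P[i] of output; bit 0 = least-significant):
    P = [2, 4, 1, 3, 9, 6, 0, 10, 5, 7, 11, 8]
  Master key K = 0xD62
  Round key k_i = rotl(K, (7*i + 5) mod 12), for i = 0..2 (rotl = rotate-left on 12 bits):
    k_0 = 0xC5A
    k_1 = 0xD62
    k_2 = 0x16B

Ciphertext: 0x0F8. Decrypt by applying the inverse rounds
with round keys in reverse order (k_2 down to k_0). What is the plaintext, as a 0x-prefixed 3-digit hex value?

s_0 = ciphertext = 0x0F8
s_1 = InvRound(s_0, k_2) = 0xD9E
s_2 = InvRound(s_1, k_1) = 0x7C3
s_3 = InvRound(s_2, k_0) = 0x6BD

0x6BD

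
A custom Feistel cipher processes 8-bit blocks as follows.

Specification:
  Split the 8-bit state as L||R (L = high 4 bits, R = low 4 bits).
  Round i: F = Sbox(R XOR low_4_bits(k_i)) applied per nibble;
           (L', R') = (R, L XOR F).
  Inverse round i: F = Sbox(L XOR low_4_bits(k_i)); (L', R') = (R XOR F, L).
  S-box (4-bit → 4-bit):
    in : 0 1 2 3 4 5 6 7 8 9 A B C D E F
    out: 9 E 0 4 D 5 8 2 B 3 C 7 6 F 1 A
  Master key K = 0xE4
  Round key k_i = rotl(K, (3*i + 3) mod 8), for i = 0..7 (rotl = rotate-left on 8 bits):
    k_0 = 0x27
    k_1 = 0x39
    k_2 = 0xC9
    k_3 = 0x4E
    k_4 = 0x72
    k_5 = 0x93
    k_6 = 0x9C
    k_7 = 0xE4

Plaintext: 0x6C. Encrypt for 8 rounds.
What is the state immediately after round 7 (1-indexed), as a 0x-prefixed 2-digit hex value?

s_0 = plaintext = 0x6C
s_1 = Round(s_0, k_0) = 0xC1
s_2 = Round(s_1, k_1) = 0x17
s_3 = Round(s_2, k_2) = 0x70
s_4 = Round(s_3, k_3) = 0x06
s_5 = Round(s_4, k_4) = 0x6D
s_6 = Round(s_5, k_5) = 0xD7
s_7 = Round(s_6, k_6) = 0x7A
s_8 = Round(s_7, k_7) = 0xA6

0x7A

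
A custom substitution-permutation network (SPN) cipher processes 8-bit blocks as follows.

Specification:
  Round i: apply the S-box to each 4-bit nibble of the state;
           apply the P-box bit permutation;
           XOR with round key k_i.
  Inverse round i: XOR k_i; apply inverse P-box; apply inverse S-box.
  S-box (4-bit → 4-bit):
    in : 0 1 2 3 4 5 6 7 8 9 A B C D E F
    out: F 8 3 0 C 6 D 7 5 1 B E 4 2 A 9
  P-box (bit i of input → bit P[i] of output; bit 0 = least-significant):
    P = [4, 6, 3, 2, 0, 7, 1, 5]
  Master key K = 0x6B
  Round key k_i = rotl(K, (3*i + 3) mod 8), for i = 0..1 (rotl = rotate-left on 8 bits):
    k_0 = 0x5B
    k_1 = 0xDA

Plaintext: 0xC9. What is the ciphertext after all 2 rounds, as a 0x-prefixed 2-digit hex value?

s_0 = plaintext = 0xC9
s_1 = Round(s_0, k_0) = 0x49
s_2 = Round(s_1, k_1) = 0xE8

0xE8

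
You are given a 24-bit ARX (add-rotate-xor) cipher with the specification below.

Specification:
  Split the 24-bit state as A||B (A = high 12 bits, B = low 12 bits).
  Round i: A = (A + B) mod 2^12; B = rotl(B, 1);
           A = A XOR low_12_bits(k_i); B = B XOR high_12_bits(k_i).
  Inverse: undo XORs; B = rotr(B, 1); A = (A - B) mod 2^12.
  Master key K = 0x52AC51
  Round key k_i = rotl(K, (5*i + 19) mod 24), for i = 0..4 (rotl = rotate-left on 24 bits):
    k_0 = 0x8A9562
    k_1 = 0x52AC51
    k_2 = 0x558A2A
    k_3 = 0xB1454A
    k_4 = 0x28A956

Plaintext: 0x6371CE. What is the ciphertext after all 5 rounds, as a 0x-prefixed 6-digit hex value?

0x402BCB

s_0 = plaintext = 0x6371CE
s_1 = Round(s_0, k_0) = 0xD67B35
s_2 = Round(s_1, k_1) = 0x4CD341
s_3 = Round(s_2, k_2) = 0x2243DA
s_4 = Round(s_3, k_3) = 0x0B4CA0
s_5 = Round(s_4, k_4) = 0x402BCB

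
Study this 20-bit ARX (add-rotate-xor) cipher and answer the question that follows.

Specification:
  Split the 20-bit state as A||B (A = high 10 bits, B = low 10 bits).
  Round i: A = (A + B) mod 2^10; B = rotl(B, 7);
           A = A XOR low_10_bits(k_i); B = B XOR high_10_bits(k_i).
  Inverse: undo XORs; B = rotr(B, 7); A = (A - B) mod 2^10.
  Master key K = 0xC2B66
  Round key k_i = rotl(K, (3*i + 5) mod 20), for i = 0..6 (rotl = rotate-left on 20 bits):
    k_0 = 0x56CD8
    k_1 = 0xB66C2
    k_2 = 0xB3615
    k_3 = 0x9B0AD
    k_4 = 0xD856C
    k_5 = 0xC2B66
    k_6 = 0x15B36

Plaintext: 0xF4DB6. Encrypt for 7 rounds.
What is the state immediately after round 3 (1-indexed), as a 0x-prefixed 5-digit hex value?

s_0 = plaintext = 0xF4DB6
s_1 = Round(s_0, k_0) = 0x5466D
s_2 = Round(s_1, k_1) = 0x5F014
s_3 = Round(s_2, k_2) = 0xE14CF
s_4 = Round(s_3, k_3) = 0x3E5F5
s_5 = Round(s_4, k_4) = 0xE09DF
s_6 = Round(s_5, k_5) = 0x81CB1
s_7 = Round(s_6, k_6) = 0x638C0

0xE14CF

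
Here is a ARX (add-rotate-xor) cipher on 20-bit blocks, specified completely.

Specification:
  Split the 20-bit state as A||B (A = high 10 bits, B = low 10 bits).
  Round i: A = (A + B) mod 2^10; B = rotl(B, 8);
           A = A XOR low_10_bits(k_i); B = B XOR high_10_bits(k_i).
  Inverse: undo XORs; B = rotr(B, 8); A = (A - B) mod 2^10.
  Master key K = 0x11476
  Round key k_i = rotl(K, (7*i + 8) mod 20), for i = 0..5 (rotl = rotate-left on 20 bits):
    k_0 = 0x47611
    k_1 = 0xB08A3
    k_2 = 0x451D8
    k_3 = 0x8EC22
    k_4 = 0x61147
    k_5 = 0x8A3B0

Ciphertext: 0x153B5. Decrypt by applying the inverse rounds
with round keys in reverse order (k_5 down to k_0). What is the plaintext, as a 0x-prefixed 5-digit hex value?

0x39D30

s_0 = ciphertext = 0x153B5
s_1 = InvRound(s_0, k_5) = 0x5BE75
s_2 = InvRound(s_1, k_4) = 0x187C7
s_3 = InvRound(s_2, k_3) = 0x14BF1
s_4 = InvRound(s_3, k_2) = 0x7D396
s_5 = InvRound(s_4, k_1) = 0x01951
s_6 = InvRound(s_5, k_0) = 0x39D30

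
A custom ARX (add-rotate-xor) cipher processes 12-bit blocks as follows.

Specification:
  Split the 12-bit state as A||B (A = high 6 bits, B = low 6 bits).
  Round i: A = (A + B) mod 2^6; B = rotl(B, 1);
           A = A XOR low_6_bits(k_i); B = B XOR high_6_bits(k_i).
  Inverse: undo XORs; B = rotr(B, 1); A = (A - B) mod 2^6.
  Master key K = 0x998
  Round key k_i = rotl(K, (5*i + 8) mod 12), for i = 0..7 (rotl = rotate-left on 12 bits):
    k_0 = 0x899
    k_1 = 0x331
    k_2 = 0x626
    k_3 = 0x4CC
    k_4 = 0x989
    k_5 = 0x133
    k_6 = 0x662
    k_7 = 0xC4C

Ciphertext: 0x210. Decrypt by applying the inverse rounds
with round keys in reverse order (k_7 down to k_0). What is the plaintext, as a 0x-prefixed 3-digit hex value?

0xAA1

s_0 = ciphertext = 0x210
s_1 = InvRound(s_0, k_7) = 0x530
s_2 = InvRound(s_1, k_6) = 0x0B4
s_3 = InvRound(s_2, k_5) = 0x658
s_4 = InvRound(s_3, k_4) = 0xC5F
s_5 = InvRound(s_4, k_3) = 0xDC6
s_6 = InvRound(s_5, k_2) = 0x08F
s_7 = InvRound(s_6, k_1) = 0x4A1
s_8 = InvRound(s_7, k_0) = 0xAA1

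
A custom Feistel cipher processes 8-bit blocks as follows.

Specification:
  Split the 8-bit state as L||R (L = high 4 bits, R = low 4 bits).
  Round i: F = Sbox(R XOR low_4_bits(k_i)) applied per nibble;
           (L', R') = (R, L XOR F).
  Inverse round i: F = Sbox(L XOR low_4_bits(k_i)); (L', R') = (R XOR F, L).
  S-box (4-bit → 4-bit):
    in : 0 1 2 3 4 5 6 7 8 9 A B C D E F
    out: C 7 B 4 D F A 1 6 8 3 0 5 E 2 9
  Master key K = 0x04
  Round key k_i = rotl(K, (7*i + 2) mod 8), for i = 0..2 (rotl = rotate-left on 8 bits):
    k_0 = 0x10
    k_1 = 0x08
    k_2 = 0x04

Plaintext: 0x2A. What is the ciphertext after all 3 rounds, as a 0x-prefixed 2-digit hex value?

s_0 = plaintext = 0x2A
s_1 = Round(s_0, k_0) = 0xA1
s_2 = Round(s_1, k_1) = 0x12
s_3 = Round(s_2, k_2) = 0x2B

0x2B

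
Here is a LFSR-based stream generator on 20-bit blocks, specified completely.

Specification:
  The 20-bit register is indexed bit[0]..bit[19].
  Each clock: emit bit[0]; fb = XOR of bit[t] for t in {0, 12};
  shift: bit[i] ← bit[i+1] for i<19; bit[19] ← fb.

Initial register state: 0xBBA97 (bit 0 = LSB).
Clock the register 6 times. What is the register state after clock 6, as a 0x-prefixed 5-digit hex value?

reg_0 = 0xBBA97
clock 1: out=1, reg = 0x5DD4B
clock 2: out=1, reg = 0x2EEA5
clock 3: out=1, reg = 0x97752
clock 4: out=0, reg = 0xCBBA9
clock 5: out=1, reg = 0x65DD4
clock 6: out=0, reg = 0xB2EEA

0xB2EEA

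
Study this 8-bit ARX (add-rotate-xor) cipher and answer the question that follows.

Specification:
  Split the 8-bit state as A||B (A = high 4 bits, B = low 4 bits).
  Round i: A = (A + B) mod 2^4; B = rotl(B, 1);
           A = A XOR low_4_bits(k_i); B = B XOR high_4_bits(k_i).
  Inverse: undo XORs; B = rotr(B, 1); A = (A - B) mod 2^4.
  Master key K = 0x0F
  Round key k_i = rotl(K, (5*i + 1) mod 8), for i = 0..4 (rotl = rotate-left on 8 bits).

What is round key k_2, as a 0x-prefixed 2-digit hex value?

K = 0x0F
k_0 = rotl(K, (5*0+1) mod 8) = rotl(K, 1) = 0x1E
k_1 = rotl(K, (5*1+1) mod 8) = rotl(K, 6) = 0xC3
k_2 = rotl(K, (5*2+1) mod 8) = rotl(K, 3) = 0x78

0x78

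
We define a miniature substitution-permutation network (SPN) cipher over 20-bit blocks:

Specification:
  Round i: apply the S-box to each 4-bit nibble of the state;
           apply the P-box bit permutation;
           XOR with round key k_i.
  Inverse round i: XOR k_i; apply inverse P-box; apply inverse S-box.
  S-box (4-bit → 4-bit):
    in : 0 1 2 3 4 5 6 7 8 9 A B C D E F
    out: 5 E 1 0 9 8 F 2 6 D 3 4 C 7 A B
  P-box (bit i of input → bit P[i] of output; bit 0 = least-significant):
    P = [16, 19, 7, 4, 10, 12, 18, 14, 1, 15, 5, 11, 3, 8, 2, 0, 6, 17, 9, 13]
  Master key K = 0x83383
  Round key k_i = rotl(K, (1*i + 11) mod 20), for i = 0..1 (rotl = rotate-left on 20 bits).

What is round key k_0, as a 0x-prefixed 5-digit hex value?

K = 0x83383
k_0 = rotl(K, (1*0+11) mod 20) = rotl(K, 11) = 0xC1C19

0xC1C19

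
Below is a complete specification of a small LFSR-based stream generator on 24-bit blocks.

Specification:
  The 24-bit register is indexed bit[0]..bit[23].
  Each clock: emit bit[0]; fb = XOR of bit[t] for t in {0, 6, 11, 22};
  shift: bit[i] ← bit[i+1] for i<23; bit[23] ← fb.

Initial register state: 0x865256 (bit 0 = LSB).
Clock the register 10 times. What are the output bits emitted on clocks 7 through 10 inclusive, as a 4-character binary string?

reg_0 = 0x865256
clock 1: out=0, reg = 0xC3292B
clock 2: out=1, reg = 0xE19495
clock 3: out=1, reg = 0x70CA4A
clock 4: out=0, reg = 0xB86525
clock 5: out=1, reg = 0xDC3292
clock 6: out=0, reg = 0xEE1949
clock 7: out=1, reg = 0x770CA4
clock 8: out=0, reg = 0x3B8652
clock 9: out=0, reg = 0x9DC329
clock 10: out=1, reg = 0xCEE194

1001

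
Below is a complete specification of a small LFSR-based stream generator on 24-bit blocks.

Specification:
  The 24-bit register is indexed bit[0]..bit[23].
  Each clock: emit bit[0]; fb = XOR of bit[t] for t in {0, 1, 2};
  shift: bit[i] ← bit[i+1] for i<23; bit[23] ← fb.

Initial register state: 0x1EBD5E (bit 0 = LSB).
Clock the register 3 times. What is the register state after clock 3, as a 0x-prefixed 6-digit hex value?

0xC3D7AB

reg_0 = 0x1EBD5E
clock 1: out=0, reg = 0x0F5EAF
clock 2: out=1, reg = 0x87AF57
clock 3: out=1, reg = 0xC3D7AB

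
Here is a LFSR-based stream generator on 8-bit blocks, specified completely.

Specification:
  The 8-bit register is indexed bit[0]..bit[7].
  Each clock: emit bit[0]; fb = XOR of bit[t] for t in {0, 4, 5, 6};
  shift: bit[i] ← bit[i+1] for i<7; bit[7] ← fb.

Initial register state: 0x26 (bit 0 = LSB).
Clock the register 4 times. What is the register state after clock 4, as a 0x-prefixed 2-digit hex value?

0x92

reg_0 = 0x26
clock 1: out=0, reg = 0x93
clock 2: out=1, reg = 0x49
clock 3: out=1, reg = 0x24
clock 4: out=0, reg = 0x92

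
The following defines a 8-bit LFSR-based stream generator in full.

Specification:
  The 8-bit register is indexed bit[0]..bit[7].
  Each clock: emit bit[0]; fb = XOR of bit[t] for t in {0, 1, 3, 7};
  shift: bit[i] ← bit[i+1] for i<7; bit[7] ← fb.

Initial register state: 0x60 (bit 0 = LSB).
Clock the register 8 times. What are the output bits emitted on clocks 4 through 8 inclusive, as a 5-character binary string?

reg_0 = 0x60
clock 1: out=0, reg = 0x30
clock 2: out=0, reg = 0x18
clock 3: out=0, reg = 0x8C
clock 4: out=0, reg = 0x46
clock 5: out=0, reg = 0xA3
clock 6: out=1, reg = 0xD1
clock 7: out=1, reg = 0x68
clock 8: out=0, reg = 0xB4

00110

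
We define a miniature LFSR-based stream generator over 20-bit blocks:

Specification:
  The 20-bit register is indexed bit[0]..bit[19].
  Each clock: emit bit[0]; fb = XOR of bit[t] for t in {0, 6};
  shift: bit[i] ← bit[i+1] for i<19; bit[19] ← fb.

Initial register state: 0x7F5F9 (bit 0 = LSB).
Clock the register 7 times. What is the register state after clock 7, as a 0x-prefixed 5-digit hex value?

0x5CFEB

reg_0 = 0x7F5F9
clock 1: out=1, reg = 0x3FAFC
clock 2: out=0, reg = 0x9FD7E
clock 3: out=0, reg = 0xCFEBF
clock 4: out=1, reg = 0xE7F5F
clock 5: out=1, reg = 0x73FAF
clock 6: out=1, reg = 0xB9FD7
clock 7: out=1, reg = 0x5CFEB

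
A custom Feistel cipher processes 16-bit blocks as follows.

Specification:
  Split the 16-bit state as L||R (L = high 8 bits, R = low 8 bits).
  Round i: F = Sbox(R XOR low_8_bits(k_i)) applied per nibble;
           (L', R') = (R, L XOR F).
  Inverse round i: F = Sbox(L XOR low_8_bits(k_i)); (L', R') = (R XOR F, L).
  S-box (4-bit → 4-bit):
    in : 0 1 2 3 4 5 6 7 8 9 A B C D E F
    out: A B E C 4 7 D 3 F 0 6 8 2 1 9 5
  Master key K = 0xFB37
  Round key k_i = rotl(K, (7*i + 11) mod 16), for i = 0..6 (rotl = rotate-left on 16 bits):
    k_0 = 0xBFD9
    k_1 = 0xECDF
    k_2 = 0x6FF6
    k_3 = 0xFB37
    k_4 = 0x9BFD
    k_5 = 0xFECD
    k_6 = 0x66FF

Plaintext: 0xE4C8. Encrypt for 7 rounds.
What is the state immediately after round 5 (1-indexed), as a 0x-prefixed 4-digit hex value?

s_0 = plaintext = 0xE4C8
s_1 = Round(s_0, k_0) = 0xC85F
s_2 = Round(s_1, k_1) = 0x5F32
s_3 = Round(s_2, k_2) = 0x327B
s_4 = Round(s_3, k_3) = 0x7B70
s_5 = Round(s_4, k_4) = 0x708A
s_6 = Round(s_5, k_5) = 0x8A33
s_7 = Round(s_6, k_6) = 0x33A8

0x708A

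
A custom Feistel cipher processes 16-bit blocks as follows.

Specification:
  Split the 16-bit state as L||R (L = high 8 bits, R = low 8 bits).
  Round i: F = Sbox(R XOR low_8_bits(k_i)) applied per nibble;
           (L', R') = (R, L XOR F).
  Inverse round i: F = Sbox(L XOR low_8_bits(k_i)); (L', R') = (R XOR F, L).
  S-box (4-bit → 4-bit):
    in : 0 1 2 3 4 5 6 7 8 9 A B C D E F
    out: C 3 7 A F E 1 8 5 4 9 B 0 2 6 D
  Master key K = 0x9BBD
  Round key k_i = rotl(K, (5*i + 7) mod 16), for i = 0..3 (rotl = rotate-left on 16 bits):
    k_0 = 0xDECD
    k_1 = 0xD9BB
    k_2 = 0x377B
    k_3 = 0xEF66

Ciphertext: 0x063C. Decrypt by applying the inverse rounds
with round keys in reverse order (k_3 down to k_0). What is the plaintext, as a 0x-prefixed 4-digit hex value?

s_0 = ciphertext = 0x063C
s_1 = InvRound(s_0, k_3) = 0x2006
s_2 = InvRound(s_1, k_2) = 0xED20
s_3 = InvRound(s_2, k_1) = 0xC1ED
s_4 = InvRound(s_3, k_0) = 0x2DC1

0x2DC1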